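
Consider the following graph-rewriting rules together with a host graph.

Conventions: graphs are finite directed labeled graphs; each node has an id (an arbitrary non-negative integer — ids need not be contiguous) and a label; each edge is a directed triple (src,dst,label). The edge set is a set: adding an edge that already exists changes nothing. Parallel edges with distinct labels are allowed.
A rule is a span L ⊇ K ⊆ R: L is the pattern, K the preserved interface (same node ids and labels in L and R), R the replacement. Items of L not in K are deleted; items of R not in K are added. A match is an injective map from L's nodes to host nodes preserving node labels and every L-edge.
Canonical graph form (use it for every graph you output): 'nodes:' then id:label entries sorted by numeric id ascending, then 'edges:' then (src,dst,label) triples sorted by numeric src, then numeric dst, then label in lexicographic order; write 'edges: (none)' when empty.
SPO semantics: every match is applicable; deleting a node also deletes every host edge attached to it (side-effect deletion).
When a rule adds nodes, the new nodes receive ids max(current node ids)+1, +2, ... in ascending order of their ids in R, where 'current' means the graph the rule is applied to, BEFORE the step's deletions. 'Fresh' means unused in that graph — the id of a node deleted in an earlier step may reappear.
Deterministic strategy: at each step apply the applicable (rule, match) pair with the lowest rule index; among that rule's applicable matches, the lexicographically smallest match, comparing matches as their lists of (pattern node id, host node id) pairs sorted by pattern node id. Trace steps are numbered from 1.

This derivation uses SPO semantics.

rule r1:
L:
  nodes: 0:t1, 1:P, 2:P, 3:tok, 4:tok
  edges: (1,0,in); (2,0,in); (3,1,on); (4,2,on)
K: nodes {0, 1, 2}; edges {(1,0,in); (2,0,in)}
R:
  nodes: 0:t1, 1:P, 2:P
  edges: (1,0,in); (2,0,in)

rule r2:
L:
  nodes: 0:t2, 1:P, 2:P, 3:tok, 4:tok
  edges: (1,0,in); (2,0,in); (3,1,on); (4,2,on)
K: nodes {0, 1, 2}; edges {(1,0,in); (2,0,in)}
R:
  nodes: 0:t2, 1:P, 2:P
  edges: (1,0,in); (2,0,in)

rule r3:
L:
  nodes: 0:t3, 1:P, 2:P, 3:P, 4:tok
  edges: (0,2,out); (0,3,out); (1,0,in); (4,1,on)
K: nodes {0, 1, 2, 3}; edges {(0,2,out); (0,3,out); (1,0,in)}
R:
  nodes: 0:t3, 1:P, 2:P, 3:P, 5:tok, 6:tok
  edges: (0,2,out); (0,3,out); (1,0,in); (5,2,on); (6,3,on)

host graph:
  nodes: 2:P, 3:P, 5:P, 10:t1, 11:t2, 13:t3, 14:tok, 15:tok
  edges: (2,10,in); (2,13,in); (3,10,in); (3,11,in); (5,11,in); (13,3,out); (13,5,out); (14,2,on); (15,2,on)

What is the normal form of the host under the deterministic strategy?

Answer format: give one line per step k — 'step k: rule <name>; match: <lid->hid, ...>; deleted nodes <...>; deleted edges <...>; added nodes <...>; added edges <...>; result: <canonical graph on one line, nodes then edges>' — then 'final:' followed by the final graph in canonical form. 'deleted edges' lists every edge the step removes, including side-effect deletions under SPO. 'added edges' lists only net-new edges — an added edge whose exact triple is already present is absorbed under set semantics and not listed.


step 1: rule r3; match: 0->13, 1->2, 2->3, 3->5, 4->14; deleted nodes 14; deleted edges (14,2,on); added nodes 16, 17; added edges (16,3,on); (17,5,on); result: nodes: 2:P, 3:P, 5:P, 10:t1, 11:t2, 13:t3, 15:tok, 16:tok, 17:tok edges: (2,10,in); (2,13,in); (3,10,in); (3,11,in); (5,11,in); (13,3,out); (13,5,out); (15,2,on); (16,3,on); (17,5,on)
step 2: rule r1; match: 0->10, 1->2, 2->3, 3->15, 4->16; deleted nodes 15, 16; deleted edges (15,2,on); (16,3,on); added nodes (none); added edges (none); result: nodes: 2:P, 3:P, 5:P, 10:t1, 11:t2, 13:t3, 17:tok edges: (2,10,in); (2,13,in); (3,10,in); (3,11,in); (5,11,in); (13,3,out); (13,5,out); (17,5,on)
final:
nodes: 2:P, 3:P, 5:P, 10:t1, 11:t2, 13:t3, 17:tok
edges: (2,10,in); (2,13,in); (3,10,in); (3,11,in); (5,11,in); (13,3,out); (13,5,out); (17,5,on)


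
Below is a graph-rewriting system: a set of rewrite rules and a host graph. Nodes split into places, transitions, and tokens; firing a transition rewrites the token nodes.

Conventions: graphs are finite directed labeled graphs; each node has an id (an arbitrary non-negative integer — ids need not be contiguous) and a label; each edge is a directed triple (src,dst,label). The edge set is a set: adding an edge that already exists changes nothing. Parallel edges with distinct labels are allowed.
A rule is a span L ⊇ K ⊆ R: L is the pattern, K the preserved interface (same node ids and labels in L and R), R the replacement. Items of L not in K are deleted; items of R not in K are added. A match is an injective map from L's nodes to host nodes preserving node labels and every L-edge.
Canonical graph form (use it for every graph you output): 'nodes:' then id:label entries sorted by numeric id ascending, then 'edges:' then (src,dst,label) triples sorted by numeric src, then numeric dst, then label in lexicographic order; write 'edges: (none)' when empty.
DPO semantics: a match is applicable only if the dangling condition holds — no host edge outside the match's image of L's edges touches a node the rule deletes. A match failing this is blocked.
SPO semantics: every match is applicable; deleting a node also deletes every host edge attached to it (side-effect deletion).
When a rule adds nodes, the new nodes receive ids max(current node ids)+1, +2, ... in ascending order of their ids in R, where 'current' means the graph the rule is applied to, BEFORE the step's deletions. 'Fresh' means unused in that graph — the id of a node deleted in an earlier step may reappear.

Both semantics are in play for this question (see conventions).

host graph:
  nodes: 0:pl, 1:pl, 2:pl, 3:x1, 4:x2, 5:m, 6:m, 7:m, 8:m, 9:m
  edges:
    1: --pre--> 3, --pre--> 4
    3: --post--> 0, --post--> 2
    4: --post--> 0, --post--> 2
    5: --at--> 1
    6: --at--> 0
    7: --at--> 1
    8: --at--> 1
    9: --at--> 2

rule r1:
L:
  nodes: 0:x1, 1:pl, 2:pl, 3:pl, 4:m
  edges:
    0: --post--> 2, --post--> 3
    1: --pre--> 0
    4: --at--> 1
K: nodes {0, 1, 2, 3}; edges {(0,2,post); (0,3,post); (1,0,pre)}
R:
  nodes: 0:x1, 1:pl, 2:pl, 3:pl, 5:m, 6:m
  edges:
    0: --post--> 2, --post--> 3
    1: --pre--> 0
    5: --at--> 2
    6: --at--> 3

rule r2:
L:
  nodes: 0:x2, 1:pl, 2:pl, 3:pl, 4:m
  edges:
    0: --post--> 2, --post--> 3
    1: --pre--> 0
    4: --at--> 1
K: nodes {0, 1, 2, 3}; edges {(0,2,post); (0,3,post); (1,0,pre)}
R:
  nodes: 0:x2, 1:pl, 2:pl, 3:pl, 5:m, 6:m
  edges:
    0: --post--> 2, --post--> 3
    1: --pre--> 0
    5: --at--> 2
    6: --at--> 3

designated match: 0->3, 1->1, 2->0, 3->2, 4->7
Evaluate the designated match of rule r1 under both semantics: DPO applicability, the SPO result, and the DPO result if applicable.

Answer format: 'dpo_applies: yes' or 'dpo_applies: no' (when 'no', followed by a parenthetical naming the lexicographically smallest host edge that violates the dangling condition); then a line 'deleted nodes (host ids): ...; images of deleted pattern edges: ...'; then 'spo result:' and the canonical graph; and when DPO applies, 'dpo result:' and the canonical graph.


dpo_applies: yes
deleted nodes (host ids): 7; images of deleted pattern edges: (7,1,at)
spo result:
nodes: 0:pl, 1:pl, 2:pl, 3:x1, 4:x2, 5:m, 6:m, 8:m, 9:m, 10:m, 11:m
edges: (1,3,pre); (1,4,pre); (3,0,post); (3,2,post); (4,0,post); (4,2,post); (5,1,at); (6,0,at); (8,1,at); (9,2,at); (10,0,at); (11,2,at)
dpo result:
nodes: 0:pl, 1:pl, 2:pl, 3:x1, 4:x2, 5:m, 6:m, 8:m, 9:m, 10:m, 11:m
edges: (1,3,pre); (1,4,pre); (3,0,post); (3,2,post); (4,0,post); (4,2,post); (5,1,at); (6,0,at); (8,1,at); (9,2,at); (10,0,at); (11,2,at)


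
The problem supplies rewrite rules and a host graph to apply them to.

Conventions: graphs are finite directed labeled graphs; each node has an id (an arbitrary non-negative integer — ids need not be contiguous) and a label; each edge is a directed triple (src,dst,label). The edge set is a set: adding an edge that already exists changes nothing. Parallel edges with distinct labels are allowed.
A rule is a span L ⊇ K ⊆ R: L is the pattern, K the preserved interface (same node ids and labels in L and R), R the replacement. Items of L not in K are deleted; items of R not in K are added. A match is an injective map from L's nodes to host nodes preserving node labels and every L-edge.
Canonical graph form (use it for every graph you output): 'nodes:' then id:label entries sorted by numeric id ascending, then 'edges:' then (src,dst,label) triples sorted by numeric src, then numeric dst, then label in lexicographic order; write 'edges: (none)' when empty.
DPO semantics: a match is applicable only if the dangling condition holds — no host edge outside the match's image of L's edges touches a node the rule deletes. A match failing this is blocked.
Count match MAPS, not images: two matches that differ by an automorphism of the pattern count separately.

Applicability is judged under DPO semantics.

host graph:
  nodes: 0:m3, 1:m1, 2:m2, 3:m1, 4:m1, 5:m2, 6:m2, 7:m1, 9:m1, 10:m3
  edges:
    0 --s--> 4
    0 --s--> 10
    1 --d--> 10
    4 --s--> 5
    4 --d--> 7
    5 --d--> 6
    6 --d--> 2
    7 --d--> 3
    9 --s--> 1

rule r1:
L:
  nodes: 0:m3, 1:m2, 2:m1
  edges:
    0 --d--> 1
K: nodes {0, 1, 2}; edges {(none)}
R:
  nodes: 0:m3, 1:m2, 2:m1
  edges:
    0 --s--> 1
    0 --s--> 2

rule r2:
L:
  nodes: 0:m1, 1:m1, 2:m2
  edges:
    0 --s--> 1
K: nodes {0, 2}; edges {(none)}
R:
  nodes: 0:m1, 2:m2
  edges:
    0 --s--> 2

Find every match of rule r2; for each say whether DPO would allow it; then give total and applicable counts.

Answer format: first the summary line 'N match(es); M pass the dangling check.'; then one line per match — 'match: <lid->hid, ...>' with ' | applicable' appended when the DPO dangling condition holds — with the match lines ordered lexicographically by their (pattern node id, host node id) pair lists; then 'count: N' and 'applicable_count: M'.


3 match(es); 0 pass the dangling check.
match: 0->9, 1->1, 2->2
match: 0->9, 1->1, 2->5
match: 0->9, 1->1, 2->6
count: 3
applicable_count: 0


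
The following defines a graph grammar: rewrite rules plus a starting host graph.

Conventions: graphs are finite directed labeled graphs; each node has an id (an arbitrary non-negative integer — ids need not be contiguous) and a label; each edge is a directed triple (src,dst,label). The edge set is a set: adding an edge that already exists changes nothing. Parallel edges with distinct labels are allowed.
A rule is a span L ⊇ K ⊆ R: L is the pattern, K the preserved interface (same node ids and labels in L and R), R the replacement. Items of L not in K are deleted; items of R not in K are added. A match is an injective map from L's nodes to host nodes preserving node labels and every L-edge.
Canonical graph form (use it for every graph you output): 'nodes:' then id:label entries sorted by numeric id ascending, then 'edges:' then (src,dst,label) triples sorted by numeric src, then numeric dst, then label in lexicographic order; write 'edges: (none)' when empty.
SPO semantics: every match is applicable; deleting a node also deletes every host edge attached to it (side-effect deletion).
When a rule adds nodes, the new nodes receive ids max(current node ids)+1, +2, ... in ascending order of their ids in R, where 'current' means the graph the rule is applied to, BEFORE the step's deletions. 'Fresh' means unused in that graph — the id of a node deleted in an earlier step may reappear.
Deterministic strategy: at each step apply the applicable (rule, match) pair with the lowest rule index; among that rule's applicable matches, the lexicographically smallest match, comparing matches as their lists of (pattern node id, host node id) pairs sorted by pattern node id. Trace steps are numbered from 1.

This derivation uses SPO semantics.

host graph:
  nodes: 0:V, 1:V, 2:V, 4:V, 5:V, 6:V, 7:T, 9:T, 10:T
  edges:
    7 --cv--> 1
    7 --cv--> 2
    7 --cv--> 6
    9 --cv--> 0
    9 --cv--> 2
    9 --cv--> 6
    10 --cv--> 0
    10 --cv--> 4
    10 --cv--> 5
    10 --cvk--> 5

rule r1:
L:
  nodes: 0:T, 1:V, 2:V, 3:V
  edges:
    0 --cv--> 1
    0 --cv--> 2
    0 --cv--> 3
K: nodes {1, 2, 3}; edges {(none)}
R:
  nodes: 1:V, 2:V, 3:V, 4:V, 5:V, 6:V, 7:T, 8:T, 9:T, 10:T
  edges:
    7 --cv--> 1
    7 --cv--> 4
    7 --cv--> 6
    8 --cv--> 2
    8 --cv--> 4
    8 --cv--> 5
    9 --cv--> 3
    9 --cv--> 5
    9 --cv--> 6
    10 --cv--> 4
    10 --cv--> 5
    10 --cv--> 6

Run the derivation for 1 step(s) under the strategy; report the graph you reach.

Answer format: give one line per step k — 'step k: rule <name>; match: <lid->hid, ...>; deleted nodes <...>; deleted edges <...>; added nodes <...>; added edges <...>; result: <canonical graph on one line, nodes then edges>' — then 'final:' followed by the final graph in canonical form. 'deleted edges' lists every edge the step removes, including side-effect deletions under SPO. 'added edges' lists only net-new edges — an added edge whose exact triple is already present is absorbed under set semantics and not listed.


step 1: rule r1; match: 0->7, 1->1, 2->2, 3->6; deleted nodes 7; deleted edges (7,1,cv); (7,2,cv); (7,6,cv); added nodes 11, 12, 13, 14, 15, 16, 17; added edges (14,1,cv); (14,11,cv); (14,13,cv); (15,2,cv); (15,11,cv); (15,12,cv); (16,6,cv); (16,12,cv); (16,13,cv); (17,11,cv); (17,12,cv); (17,13,cv); result: nodes: 0:V, 1:V, 2:V, 4:V, 5:V, 6:V, 9:T, 10:T, 11:V, 12:V, 13:V, 14:T, 15:T, 16:T, 17:T edges: (9,0,cv); (9,2,cv); (9,6,cv); (10,0,cv); (10,4,cv); (10,5,cv); (10,5,cvk); (14,1,cv); (14,11,cv); (14,13,cv); (15,2,cv); (15,11,cv); (15,12,cv); (16,6,cv); (16,12,cv); (16,13,cv); (17,11,cv); (17,12,cv); (17,13,cv)
final:
nodes: 0:V, 1:V, 2:V, 4:V, 5:V, 6:V, 9:T, 10:T, 11:V, 12:V, 13:V, 14:T, 15:T, 16:T, 17:T
edges: (9,0,cv); (9,2,cv); (9,6,cv); (10,0,cv); (10,4,cv); (10,5,cv); (10,5,cvk); (14,1,cv); (14,11,cv); (14,13,cv); (15,2,cv); (15,11,cv); (15,12,cv); (16,6,cv); (16,12,cv); (16,13,cv); (17,11,cv); (17,12,cv); (17,13,cv)


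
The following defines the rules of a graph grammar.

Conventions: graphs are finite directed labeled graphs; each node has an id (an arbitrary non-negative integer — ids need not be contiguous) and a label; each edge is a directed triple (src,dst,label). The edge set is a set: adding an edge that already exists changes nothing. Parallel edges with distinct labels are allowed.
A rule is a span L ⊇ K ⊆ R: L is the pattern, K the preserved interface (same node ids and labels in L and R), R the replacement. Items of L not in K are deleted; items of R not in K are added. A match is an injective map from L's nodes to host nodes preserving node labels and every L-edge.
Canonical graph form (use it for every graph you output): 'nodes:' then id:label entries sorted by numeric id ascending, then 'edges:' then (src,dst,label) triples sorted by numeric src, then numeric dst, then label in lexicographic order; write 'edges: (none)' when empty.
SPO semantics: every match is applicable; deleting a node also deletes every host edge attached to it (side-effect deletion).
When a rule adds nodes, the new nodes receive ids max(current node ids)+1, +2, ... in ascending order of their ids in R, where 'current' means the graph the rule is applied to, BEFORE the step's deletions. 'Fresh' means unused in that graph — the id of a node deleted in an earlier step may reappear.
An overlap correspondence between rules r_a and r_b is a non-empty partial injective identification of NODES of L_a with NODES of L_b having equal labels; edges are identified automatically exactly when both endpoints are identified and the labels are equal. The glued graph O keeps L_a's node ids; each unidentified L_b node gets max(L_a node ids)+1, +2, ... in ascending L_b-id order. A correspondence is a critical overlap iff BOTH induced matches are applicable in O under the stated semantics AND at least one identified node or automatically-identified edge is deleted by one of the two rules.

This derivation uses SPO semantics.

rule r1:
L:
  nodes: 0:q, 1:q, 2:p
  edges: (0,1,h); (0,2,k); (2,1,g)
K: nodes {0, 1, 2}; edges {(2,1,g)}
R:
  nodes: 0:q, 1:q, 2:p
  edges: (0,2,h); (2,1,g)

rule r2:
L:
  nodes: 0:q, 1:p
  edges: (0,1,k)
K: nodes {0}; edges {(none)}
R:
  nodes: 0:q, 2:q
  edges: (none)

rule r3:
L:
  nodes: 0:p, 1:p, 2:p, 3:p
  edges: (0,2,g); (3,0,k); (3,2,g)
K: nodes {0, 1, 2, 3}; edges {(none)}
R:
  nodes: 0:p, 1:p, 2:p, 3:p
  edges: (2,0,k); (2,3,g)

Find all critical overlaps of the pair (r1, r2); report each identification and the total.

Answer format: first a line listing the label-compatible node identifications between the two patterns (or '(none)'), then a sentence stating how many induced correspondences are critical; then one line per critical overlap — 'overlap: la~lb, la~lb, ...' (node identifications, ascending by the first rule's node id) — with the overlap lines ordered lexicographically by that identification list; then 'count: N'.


label-compatible node identifications between L(r1) and L(r2): 0~0, 1~0, 2~1
3 of the induced correspondences are critical overlaps of r1 and r2.
overlap: 0~0, 2~1
overlap: 1~0, 2~1
overlap: 2~1
count: 3


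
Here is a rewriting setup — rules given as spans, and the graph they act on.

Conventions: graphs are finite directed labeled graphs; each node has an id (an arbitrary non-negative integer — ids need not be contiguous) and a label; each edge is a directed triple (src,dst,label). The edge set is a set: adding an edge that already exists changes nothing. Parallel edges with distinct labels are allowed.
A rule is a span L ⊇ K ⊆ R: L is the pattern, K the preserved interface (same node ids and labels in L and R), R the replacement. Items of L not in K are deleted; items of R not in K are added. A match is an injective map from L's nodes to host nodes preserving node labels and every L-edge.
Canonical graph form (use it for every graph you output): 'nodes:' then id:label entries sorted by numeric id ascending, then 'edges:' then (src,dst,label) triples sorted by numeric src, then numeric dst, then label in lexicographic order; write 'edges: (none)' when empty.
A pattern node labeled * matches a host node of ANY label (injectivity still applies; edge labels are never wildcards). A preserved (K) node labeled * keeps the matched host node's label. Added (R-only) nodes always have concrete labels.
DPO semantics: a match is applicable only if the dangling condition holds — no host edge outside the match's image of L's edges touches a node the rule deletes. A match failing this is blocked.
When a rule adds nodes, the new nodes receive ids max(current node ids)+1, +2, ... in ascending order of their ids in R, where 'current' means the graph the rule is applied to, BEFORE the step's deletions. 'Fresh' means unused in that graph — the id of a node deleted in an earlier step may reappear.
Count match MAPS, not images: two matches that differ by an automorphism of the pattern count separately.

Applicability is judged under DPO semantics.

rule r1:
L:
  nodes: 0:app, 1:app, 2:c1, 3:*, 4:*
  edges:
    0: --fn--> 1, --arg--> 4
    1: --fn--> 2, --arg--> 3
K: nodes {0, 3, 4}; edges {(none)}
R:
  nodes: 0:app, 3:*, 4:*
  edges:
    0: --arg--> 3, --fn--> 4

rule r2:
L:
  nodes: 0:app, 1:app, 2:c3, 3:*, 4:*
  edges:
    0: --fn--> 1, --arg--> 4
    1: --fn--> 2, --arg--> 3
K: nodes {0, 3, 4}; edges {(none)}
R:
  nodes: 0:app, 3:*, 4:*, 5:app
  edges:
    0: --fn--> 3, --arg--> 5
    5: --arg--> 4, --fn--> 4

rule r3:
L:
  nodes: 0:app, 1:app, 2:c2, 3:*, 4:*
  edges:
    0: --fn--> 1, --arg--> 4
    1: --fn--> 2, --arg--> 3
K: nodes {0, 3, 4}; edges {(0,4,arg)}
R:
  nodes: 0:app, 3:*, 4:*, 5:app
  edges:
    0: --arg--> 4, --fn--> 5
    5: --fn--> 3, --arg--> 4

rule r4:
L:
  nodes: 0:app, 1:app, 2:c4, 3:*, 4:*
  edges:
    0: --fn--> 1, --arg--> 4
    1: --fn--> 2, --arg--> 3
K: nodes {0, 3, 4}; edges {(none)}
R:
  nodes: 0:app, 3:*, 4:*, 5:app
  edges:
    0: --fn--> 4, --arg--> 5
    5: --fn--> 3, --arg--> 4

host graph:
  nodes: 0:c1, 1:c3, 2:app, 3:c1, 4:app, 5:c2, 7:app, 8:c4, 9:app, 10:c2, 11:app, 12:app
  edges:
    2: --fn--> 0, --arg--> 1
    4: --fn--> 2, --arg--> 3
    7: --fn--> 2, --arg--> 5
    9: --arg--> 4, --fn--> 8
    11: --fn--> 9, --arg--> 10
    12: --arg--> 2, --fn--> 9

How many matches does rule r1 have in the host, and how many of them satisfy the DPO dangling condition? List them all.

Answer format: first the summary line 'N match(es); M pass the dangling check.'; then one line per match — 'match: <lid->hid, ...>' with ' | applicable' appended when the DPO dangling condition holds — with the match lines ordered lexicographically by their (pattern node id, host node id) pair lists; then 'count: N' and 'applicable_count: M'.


2 match(es); 0 pass the dangling check.
match: 0->4, 1->2, 2->0, 3->1, 4->3
match: 0->7, 1->2, 2->0, 3->1, 4->5
count: 2
applicable_count: 0


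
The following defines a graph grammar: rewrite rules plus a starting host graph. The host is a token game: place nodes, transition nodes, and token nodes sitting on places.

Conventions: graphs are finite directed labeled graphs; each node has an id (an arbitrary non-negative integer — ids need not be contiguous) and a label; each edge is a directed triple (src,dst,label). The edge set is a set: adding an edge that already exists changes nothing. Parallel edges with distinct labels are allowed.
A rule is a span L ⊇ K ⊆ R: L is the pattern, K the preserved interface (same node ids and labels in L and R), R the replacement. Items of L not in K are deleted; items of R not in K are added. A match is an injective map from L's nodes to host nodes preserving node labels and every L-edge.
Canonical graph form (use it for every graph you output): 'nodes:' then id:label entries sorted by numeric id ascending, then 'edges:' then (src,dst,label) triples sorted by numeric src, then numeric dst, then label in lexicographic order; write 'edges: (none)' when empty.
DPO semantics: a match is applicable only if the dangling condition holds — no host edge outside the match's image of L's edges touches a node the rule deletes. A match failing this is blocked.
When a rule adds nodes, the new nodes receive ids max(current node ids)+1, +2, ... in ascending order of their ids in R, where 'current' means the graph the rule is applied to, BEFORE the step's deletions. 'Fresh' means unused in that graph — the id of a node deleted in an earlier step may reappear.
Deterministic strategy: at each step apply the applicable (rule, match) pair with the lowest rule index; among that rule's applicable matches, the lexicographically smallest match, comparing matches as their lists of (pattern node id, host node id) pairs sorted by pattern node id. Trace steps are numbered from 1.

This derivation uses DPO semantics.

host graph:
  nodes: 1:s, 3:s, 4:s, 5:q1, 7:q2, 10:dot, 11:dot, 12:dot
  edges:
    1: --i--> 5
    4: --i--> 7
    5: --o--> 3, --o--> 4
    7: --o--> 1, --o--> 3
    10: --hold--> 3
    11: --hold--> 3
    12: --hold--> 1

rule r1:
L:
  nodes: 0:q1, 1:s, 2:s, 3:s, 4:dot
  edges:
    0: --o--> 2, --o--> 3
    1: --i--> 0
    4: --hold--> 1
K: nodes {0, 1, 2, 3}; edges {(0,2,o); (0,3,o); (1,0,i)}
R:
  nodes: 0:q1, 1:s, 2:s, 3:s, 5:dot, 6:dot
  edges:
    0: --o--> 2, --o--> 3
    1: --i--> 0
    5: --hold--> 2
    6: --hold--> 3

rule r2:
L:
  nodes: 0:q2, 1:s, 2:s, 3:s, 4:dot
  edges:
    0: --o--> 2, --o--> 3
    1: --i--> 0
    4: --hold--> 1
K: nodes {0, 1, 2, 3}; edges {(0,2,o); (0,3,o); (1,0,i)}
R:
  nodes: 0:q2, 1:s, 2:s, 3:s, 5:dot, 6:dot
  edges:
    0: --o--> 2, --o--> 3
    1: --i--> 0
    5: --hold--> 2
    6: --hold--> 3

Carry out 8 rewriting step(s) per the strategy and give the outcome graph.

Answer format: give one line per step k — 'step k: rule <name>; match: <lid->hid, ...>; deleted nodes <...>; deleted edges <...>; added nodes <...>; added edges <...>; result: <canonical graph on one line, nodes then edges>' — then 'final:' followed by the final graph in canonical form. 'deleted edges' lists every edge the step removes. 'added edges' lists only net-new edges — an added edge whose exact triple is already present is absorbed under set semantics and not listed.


step 1: rule r1; match: 0->5, 1->1, 2->3, 3->4, 4->12; deleted nodes 12; deleted edges (12,1,hold); added nodes 13, 14; added edges (13,3,hold); (14,4,hold); result: nodes: 1:s, 3:s, 4:s, 5:q1, 7:q2, 10:dot, 11:dot, 13:dot, 14:dot edges: (1,5,i); (4,7,i); (5,3,o); (5,4,o); (7,1,o); (7,3,o); (10,3,hold); (11,3,hold); (13,3,hold); (14,4,hold)
step 2: rule r2; match: 0->7, 1->4, 2->1, 3->3, 4->14; deleted nodes 14; deleted edges (14,4,hold); added nodes 15, 16; added edges (15,1,hold); (16,3,hold); result: nodes: 1:s, 3:s, 4:s, 5:q1, 7:q2, 10:dot, 11:dot, 13:dot, 15:dot, 16:dot edges: (1,5,i); (4,7,i); (5,3,o); (5,4,o); (7,1,o); (7,3,o); (10,3,hold); (11,3,hold); (13,3,hold); (15,1,hold); (16,3,hold)
step 3: rule r1; match: 0->5, 1->1, 2->3, 3->4, 4->15; deleted nodes 15; deleted edges (15,1,hold); added nodes 17, 18; added edges (17,3,hold); (18,4,hold); result: nodes: 1:s, 3:s, 4:s, 5:q1, 7:q2, 10:dot, 11:dot, 13:dot, 16:dot, 17:dot, 18:dot edges: (1,5,i); (4,7,i); (5,3,o); (5,4,o); (7,1,o); (7,3,o); (10,3,hold); (11,3,hold); (13,3,hold); (16,3,hold); (17,3,hold); (18,4,hold)
step 4: rule r2; match: 0->7, 1->4, 2->1, 3->3, 4->18; deleted nodes 18; deleted edges (18,4,hold); added nodes 19, 20; added edges (19,1,hold); (20,3,hold); result: nodes: 1:s, 3:s, 4:s, 5:q1, 7:q2, 10:dot, 11:dot, 13:dot, 16:dot, 17:dot, 19:dot, 20:dot edges: (1,5,i); (4,7,i); (5,3,o); (5,4,o); (7,1,o); (7,3,o); (10,3,hold); (11,3,hold); (13,3,hold); (16,3,hold); (17,3,hold); (19,1,hold); (20,3,hold)
step 5: rule r1; match: 0->5, 1->1, 2->3, 3->4, 4->19; deleted nodes 19; deleted edges (19,1,hold); added nodes 21, 22; added edges (21,3,hold); (22,4,hold); result: nodes: 1:s, 3:s, 4:s, 5:q1, 7:q2, 10:dot, 11:dot, 13:dot, 16:dot, 17:dot, 20:dot, 21:dot, 22:dot edges: (1,5,i); (4,7,i); (5,3,o); (5,4,o); (7,1,o); (7,3,o); (10,3,hold); (11,3,hold); (13,3,hold); (16,3,hold); (17,3,hold); (20,3,hold); (21,3,hold); (22,4,hold)
step 6: rule r2; match: 0->7, 1->4, 2->1, 3->3, 4->22; deleted nodes 22; deleted edges (22,4,hold); added nodes 23, 24; added edges (23,1,hold); (24,3,hold); result: nodes: 1:s, 3:s, 4:s, 5:q1, 7:q2, 10:dot, 11:dot, 13:dot, 16:dot, 17:dot, 20:dot, 21:dot, 23:dot, 24:dot edges: (1,5,i); (4,7,i); (5,3,o); (5,4,o); (7,1,o); (7,3,o); (10,3,hold); (11,3,hold); (13,3,hold); (16,3,hold); (17,3,hold); (20,3,hold); (21,3,hold); (23,1,hold); (24,3,hold)
step 7: rule r1; match: 0->5, 1->1, 2->3, 3->4, 4->23; deleted nodes 23; deleted edges (23,1,hold); added nodes 25, 26; added edges (25,3,hold); (26,4,hold); result: nodes: 1:s, 3:s, 4:s, 5:q1, 7:q2, 10:dot, 11:dot, 13:dot, 16:dot, 17:dot, 20:dot, 21:dot, 24:dot, 25:dot, 26:dot edges: (1,5,i); (4,7,i); (5,3,o); (5,4,o); (7,1,o); (7,3,o); (10,3,hold); (11,3,hold); (13,3,hold); (16,3,hold); (17,3,hold); (20,3,hold); (21,3,hold); (24,3,hold); (25,3,hold); (26,4,hold)
step 8: rule r2; match: 0->7, 1->4, 2->1, 3->3, 4->26; deleted nodes 26; deleted edges (26,4,hold); added nodes 27, 28; added edges (27,1,hold); (28,3,hold); result: nodes: 1:s, 3:s, 4:s, 5:q1, 7:q2, 10:dot, 11:dot, 13:dot, 16:dot, 17:dot, 20:dot, 21:dot, 24:dot, 25:dot, 27:dot, 28:dot edges: (1,5,i); (4,7,i); (5,3,o); (5,4,o); (7,1,o); (7,3,o); (10,3,hold); (11,3,hold); (13,3,hold); (16,3,hold); (17,3,hold); (20,3,hold); (21,3,hold); (24,3,hold); (25,3,hold); (27,1,hold); (28,3,hold)
final:
nodes: 1:s, 3:s, 4:s, 5:q1, 7:q2, 10:dot, 11:dot, 13:dot, 16:dot, 17:dot, 20:dot, 21:dot, 24:dot, 25:dot, 27:dot, 28:dot
edges: (1,5,i); (4,7,i); (5,3,o); (5,4,o); (7,1,o); (7,3,o); (10,3,hold); (11,3,hold); (13,3,hold); (16,3,hold); (17,3,hold); (20,3,hold); (21,3,hold); (24,3,hold); (25,3,hold); (27,1,hold); (28,3,hold)


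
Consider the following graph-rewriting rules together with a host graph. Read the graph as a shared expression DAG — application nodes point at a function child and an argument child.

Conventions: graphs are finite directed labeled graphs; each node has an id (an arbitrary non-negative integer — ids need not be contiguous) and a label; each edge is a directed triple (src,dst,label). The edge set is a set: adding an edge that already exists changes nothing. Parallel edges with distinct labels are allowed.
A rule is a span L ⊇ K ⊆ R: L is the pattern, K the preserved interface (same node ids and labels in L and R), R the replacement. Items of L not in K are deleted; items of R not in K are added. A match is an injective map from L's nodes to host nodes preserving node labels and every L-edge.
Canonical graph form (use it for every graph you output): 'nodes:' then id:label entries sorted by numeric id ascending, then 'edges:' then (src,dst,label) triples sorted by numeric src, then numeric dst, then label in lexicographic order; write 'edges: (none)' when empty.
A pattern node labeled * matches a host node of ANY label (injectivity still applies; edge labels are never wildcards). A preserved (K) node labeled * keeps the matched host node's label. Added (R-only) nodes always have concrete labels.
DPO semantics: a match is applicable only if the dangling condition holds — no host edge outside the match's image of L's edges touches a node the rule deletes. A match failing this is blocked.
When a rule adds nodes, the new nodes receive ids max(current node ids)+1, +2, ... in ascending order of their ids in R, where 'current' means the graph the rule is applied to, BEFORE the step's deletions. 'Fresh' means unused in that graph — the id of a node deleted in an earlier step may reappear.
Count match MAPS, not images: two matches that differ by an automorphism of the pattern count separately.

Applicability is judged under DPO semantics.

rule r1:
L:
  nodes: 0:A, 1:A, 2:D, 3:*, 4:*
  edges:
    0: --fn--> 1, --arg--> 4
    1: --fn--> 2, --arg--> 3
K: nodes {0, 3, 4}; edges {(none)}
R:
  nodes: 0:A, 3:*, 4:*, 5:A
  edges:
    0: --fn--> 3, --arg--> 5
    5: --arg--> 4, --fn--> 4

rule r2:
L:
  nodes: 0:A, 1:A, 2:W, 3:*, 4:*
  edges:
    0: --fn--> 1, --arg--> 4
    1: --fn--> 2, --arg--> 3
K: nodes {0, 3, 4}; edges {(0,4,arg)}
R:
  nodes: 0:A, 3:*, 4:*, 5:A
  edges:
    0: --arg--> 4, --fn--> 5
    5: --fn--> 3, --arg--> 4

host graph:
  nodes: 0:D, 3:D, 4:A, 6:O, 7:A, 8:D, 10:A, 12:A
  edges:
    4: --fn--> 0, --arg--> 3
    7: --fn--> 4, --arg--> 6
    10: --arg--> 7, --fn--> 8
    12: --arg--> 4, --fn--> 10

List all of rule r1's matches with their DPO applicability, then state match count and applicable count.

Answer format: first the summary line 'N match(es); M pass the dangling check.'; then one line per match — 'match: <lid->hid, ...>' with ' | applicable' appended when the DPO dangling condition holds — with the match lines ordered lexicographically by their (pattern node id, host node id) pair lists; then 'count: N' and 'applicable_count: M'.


2 match(es); 1 pass the dangling check.
match: 0->7, 1->4, 2->0, 3->3, 4->6
match: 0->12, 1->10, 2->8, 3->7, 4->4 | applicable
count: 2
applicable_count: 1


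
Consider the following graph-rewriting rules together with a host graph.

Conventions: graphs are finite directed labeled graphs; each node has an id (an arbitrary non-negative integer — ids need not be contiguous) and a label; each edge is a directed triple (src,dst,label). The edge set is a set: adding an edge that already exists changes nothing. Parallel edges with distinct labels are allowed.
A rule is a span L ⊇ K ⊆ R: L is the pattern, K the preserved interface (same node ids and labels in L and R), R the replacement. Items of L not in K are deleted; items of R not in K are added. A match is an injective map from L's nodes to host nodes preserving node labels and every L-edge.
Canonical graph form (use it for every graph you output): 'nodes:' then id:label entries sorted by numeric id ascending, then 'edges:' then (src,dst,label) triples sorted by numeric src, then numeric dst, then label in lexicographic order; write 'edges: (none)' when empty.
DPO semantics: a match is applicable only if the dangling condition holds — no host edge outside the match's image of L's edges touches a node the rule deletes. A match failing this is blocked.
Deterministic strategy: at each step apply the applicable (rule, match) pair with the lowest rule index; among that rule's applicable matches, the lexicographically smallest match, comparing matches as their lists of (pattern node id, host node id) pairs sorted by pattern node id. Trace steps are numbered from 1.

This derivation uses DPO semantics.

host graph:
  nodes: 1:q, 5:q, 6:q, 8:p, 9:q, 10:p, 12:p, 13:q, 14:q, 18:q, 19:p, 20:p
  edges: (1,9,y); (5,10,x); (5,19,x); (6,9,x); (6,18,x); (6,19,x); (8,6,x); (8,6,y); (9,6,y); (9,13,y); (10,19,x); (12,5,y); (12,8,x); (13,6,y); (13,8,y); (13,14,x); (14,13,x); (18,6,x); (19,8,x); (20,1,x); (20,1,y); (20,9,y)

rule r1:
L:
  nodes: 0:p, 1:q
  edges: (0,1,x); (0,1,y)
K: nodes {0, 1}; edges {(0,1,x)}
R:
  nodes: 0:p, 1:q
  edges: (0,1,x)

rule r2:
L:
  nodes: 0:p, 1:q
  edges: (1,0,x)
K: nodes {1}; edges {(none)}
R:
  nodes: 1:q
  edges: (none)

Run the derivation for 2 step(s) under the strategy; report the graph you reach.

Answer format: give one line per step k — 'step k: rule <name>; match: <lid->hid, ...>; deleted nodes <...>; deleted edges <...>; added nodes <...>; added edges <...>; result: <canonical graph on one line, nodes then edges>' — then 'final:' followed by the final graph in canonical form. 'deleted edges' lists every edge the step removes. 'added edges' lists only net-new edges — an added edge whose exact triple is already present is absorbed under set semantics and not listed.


step 1: rule r1; match: 0->8, 1->6; deleted nodes (none); deleted edges (8,6,y); added nodes (none); added edges (none); result: nodes: 1:q, 5:q, 6:q, 8:p, 9:q, 10:p, 12:p, 13:q, 14:q, 18:q, 19:p, 20:p edges: (1,9,y); (5,10,x); (5,19,x); (6,9,x); (6,18,x); (6,19,x); (8,6,x); (9,6,y); (9,13,y); (10,19,x); (12,5,y); (12,8,x); (13,6,y); (13,8,y); (13,14,x); (14,13,x); (18,6,x); (19,8,x); (20,1,x); (20,1,y); (20,9,y)
step 2: rule r1; match: 0->20, 1->1; deleted nodes (none); deleted edges (20,1,y); added nodes (none); added edges (none); result: nodes: 1:q, 5:q, 6:q, 8:p, 9:q, 10:p, 12:p, 13:q, 14:q, 18:q, 19:p, 20:p edges: (1,9,y); (5,10,x); (5,19,x); (6,9,x); (6,18,x); (6,19,x); (8,6,x); (9,6,y); (9,13,y); (10,19,x); (12,5,y); (12,8,x); (13,6,y); (13,8,y); (13,14,x); (14,13,x); (18,6,x); (19,8,x); (20,1,x); (20,9,y)
final:
nodes: 1:q, 5:q, 6:q, 8:p, 9:q, 10:p, 12:p, 13:q, 14:q, 18:q, 19:p, 20:p
edges: (1,9,y); (5,10,x); (5,19,x); (6,9,x); (6,18,x); (6,19,x); (8,6,x); (9,6,y); (9,13,y); (10,19,x); (12,5,y); (12,8,x); (13,6,y); (13,8,y); (13,14,x); (14,13,x); (18,6,x); (19,8,x); (20,1,x); (20,9,y)


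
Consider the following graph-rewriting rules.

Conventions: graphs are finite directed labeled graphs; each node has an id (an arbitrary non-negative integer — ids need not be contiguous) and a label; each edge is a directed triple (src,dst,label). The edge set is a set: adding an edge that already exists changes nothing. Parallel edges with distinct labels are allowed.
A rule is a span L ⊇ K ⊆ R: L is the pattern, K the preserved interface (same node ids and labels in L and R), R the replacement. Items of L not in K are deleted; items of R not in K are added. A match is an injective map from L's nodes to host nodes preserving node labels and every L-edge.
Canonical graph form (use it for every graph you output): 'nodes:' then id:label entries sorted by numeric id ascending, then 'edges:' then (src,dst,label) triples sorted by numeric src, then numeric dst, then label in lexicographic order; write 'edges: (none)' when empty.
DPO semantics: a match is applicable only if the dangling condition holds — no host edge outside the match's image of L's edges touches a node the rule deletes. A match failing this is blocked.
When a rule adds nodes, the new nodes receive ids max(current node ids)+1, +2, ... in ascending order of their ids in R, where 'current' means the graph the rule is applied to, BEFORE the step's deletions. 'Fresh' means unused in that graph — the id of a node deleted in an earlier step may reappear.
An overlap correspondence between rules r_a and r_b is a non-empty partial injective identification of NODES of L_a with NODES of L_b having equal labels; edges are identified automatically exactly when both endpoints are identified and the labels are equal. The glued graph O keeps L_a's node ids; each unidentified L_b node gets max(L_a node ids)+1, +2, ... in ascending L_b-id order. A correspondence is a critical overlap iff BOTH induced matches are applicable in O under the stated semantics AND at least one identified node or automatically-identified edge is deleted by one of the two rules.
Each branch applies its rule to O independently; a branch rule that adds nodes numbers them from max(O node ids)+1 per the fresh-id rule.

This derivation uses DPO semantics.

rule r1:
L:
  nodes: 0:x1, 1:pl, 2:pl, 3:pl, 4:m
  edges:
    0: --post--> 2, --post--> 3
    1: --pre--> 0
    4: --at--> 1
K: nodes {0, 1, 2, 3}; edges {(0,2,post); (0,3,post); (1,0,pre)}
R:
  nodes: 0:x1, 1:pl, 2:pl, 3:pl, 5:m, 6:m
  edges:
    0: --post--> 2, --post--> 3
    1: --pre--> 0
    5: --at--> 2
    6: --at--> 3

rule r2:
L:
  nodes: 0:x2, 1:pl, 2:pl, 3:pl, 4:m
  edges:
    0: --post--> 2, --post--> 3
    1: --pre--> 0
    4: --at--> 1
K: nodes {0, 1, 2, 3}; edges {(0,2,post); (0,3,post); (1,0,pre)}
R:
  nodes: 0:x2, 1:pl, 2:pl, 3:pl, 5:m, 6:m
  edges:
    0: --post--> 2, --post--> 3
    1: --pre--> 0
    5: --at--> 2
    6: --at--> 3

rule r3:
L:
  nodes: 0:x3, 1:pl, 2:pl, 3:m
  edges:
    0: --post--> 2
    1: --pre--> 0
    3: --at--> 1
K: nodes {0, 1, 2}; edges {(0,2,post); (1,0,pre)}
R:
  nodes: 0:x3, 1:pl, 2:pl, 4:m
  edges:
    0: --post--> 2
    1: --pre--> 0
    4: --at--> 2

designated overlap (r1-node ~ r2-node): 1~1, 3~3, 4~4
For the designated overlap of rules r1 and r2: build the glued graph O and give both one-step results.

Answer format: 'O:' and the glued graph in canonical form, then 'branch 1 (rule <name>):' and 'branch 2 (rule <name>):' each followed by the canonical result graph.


O:
nodes: 0:x1, 1:pl, 2:pl, 3:pl, 4:m, 5:x2, 6:pl
edges: (0,2,post); (0,3,post); (1,0,pre); (1,5,pre); (4,1,at); (5,3,post); (5,6,post)
branch 1 (rule r1):
nodes: 0:x1, 1:pl, 2:pl, 3:pl, 5:x2, 6:pl, 7:m, 8:m
edges: (0,2,post); (0,3,post); (1,0,pre); (1,5,pre); (5,3,post); (5,6,post); (7,2,at); (8,3,at)
branch 2 (rule r2):
nodes: 0:x1, 1:pl, 2:pl, 3:pl, 5:x2, 6:pl, 7:m, 8:m
edges: (0,2,post); (0,3,post); (1,0,pre); (1,5,pre); (5,3,post); (5,6,post); (7,6,at); (8,3,at)


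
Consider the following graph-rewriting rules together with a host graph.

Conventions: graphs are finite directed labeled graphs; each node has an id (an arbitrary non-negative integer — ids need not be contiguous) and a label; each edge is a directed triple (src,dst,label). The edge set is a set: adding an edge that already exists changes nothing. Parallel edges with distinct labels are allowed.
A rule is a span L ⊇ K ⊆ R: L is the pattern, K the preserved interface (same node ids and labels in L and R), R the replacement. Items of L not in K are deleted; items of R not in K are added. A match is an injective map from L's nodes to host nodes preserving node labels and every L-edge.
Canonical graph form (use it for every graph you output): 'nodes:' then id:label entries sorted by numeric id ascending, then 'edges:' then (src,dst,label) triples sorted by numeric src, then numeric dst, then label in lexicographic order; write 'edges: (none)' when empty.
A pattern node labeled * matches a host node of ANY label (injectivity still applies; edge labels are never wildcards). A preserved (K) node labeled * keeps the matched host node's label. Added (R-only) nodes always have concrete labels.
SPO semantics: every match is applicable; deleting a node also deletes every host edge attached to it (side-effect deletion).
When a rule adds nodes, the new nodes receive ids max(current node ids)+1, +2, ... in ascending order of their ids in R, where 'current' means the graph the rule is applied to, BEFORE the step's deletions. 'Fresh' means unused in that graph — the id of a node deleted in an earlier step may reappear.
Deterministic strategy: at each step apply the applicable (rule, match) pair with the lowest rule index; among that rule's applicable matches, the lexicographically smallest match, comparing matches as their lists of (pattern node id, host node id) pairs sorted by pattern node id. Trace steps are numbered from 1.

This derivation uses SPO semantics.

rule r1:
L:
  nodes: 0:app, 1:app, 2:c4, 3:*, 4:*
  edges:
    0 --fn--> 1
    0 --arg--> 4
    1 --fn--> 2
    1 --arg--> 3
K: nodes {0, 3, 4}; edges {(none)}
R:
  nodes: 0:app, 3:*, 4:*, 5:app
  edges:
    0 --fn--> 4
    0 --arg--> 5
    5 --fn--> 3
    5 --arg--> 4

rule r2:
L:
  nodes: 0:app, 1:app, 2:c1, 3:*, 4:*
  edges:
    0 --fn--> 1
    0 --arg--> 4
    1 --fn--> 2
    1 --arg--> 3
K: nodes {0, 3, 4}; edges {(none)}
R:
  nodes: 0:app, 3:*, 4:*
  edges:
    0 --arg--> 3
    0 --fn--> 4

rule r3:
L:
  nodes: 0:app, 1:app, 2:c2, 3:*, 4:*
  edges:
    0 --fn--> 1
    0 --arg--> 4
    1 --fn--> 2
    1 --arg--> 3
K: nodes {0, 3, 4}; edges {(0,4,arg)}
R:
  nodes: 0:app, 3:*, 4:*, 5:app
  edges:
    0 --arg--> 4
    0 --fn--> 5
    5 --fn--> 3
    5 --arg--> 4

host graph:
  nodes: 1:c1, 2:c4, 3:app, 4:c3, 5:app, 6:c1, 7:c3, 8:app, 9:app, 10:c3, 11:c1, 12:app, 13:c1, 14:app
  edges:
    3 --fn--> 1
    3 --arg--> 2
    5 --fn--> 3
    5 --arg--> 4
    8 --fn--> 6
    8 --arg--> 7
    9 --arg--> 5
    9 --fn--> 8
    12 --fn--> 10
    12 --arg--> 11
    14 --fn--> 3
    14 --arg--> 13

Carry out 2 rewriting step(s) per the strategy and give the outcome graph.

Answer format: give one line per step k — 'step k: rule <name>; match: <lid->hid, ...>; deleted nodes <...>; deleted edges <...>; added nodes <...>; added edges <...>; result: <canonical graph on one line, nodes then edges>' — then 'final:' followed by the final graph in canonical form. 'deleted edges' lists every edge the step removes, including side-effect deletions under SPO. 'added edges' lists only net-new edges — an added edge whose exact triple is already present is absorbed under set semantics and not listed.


step 1: rule r2; match: 0->5, 1->3, 2->1, 3->2, 4->4; deleted nodes 1, 3; deleted edges (3,1,fn); (3,2,arg); (5,3,fn); (5,4,arg); (14,3,fn); added nodes (none); added edges (5,2,arg); (5,4,fn); result: nodes: 2:c4, 4:c3, 5:app, 6:c1, 7:c3, 8:app, 9:app, 10:c3, 11:c1, 12:app, 13:c1, 14:app edges: (5,2,arg); (5,4,fn); (8,6,fn); (8,7,arg); (9,5,arg); (9,8,fn); (12,10,fn); (12,11,arg); (14,13,arg)
step 2: rule r2; match: 0->9, 1->8, 2->6, 3->7, 4->5; deleted nodes 6, 8; deleted edges (8,6,fn); (8,7,arg); (9,5,arg); (9,8,fn); added nodes (none); added edges (9,5,fn); (9,7,arg); result: nodes: 2:c4, 4:c3, 5:app, 7:c3, 9:app, 10:c3, 11:c1, 12:app, 13:c1, 14:app edges: (5,2,arg); (5,4,fn); (9,5,fn); (9,7,arg); (12,10,fn); (12,11,arg); (14,13,arg)
final:
nodes: 2:c4, 4:c3, 5:app, 7:c3, 9:app, 10:c3, 11:c1, 12:app, 13:c1, 14:app
edges: (5,2,arg); (5,4,fn); (9,5,fn); (9,7,arg); (12,10,fn); (12,11,arg); (14,13,arg)
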